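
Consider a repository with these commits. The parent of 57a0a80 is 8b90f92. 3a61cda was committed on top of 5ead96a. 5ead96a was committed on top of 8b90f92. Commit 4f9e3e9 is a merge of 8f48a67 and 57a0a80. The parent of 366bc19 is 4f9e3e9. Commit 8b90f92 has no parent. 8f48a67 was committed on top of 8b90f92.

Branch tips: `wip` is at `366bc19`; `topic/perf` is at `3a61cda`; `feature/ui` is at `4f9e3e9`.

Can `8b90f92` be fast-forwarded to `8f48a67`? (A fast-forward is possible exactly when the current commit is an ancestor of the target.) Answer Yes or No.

A fast-forward from 8b90f92 to 8f48a67 is possible iff 8b90f92 is an ancestor of 8f48a67.
Ancestors of 8f48a67: {8b90f92, 8f48a67}.
8b90f92 is among them, so fast-forward is possible.

Yes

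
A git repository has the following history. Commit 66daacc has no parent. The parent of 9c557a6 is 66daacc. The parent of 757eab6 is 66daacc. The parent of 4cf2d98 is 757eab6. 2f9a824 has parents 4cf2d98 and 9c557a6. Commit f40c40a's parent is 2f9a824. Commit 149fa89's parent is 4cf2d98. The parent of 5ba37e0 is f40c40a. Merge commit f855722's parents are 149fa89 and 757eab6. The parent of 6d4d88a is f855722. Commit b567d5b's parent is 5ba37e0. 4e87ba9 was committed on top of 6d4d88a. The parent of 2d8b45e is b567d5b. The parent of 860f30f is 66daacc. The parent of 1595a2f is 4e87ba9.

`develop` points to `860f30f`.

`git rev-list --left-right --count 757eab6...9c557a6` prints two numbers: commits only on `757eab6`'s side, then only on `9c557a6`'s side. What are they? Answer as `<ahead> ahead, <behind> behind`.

Reachable from 757eab6: {66daacc, 757eab6}.
Reachable from 9c557a6: {66daacc, 9c557a6}.
Only in 757eab6's history (ahead): {757eab6} — 1.
Only in 9c557a6's history (behind): {9c557a6} — 1.

1 ahead, 1 behind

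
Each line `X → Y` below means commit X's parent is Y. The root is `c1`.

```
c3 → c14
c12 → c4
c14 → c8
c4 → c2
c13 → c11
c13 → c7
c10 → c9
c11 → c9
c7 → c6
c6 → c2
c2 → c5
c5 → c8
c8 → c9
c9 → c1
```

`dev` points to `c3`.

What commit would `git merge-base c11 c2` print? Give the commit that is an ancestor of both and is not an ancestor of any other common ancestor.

Ancestors of c11: {c1, c11, c9}.
Ancestors of c2: {c1, c2, c5, c8, c9}.
Common ancestors: {c1, c9}.
Among these, c9 is not an ancestor of any other common ancestor — it is the merge base.

c9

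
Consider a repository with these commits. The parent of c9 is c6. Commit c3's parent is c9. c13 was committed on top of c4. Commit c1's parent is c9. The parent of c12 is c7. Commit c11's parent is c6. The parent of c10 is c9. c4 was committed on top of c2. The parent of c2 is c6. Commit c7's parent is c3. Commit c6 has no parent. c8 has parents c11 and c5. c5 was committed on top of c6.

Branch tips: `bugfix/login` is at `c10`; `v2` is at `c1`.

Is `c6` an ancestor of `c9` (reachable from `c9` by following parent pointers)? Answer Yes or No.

Yes

Ancestors of c9 (commits reachable by following parents): {c6, c9}.
c6 is in that set, so it is an ancestor of c9.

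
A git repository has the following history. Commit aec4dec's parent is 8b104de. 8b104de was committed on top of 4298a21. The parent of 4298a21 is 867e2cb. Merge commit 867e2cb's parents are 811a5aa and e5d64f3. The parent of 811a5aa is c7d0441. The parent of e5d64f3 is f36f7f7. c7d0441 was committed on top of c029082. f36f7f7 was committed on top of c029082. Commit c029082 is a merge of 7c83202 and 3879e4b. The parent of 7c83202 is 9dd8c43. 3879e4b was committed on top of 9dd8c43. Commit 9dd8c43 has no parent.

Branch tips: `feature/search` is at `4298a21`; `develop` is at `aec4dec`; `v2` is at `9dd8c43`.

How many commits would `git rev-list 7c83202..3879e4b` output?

Reachable from 3879e4b: {3879e4b, 9dd8c43}.
Reachable from 7c83202: {7c83202, 9dd8c43}.
In 3879e4b's history but not 7c83202's: {3879e4b} — 1 commit.

1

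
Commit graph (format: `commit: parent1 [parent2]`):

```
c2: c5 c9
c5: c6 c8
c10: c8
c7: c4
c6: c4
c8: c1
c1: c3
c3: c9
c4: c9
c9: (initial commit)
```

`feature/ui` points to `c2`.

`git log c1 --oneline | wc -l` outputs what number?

3

Walking parent pointers from c1: reachable set = {c1, c3, c9}.
That is 3 commits.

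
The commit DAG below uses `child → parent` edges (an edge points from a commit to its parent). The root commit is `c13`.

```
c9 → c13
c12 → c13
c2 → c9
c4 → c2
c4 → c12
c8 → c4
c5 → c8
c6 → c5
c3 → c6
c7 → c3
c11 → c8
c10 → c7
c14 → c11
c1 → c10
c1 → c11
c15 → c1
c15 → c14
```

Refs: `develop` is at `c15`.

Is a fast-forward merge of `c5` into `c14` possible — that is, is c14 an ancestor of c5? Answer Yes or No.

No

A fast-forward from c14 to c5 is possible iff c14 is an ancestor of c5.
Ancestors of c5: {c12, c13, c2, c4, c5, c8, c9}.
c14 is not among them, so fast-forward is not possible.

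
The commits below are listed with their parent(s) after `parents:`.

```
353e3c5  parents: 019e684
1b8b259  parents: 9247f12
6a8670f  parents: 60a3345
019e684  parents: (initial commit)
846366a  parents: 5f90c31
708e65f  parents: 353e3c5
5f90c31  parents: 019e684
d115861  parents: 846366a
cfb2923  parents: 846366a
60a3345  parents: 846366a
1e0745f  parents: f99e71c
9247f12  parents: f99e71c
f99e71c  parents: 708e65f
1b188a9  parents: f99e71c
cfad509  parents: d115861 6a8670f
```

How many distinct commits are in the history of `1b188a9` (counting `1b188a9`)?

Walking parent pointers from 1b188a9: reachable set = {019e684, 1b188a9, 353e3c5, 708e65f, f99e71c}.
That is 5 commits.

5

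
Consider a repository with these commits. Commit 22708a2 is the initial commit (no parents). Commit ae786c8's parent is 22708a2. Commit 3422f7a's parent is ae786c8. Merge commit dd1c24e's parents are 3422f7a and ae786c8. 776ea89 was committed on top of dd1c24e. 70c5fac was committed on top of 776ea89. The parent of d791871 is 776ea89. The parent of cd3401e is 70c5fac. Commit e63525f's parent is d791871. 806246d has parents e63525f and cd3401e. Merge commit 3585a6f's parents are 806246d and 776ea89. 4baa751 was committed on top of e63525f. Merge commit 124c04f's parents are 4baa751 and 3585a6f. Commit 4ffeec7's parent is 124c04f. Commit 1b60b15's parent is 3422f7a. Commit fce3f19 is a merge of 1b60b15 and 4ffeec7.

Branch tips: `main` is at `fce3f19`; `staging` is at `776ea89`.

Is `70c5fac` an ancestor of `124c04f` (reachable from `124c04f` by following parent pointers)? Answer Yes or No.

Ancestors of 124c04f (commits reachable by following parents): {124c04f, 22708a2, 3422f7a, 3585a6f, 4baa751, 70c5fac, 776ea89, 806246d, ae786c8, cd3401e, d791871, dd1c24e, e63525f}.
70c5fac is in that set, so it is an ancestor of 124c04f.

Yes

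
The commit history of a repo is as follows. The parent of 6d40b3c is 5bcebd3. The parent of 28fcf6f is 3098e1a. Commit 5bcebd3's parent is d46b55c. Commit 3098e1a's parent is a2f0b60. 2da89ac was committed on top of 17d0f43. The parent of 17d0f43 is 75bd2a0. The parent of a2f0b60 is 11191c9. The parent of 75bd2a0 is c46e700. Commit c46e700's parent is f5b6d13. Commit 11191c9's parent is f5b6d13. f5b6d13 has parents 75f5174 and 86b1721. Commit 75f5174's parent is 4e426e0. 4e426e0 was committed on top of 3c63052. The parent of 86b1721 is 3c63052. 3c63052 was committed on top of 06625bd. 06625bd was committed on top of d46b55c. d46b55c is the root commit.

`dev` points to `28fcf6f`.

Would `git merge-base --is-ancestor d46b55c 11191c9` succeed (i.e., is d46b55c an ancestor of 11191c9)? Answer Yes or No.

Yes

Ancestors of 11191c9 (commits reachable by following parents): {06625bd, 11191c9, 3c63052, 4e426e0, 75f5174, 86b1721, d46b55c, f5b6d13}.
d46b55c is in that set, so it is an ancestor of 11191c9.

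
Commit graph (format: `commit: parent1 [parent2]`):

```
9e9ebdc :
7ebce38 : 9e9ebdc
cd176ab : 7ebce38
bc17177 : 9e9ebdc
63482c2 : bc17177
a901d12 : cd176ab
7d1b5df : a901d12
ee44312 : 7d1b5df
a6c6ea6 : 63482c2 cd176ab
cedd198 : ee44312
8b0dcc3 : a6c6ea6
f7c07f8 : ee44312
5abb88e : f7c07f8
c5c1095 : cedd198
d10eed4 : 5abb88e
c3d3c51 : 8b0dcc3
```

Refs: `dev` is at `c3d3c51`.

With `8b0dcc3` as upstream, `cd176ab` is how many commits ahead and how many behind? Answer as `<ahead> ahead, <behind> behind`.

Reachable from cd176ab: {7ebce38, 9e9ebdc, cd176ab}.
Reachable from 8b0dcc3: {63482c2, 7ebce38, 8b0dcc3, 9e9ebdc, a6c6ea6, bc17177, cd176ab}.
Only in cd176ab's history (ahead): {} — 0.
Only in 8b0dcc3's history (behind): {63482c2, 8b0dcc3, a6c6ea6, bc17177} — 4.

0 ahead, 4 behind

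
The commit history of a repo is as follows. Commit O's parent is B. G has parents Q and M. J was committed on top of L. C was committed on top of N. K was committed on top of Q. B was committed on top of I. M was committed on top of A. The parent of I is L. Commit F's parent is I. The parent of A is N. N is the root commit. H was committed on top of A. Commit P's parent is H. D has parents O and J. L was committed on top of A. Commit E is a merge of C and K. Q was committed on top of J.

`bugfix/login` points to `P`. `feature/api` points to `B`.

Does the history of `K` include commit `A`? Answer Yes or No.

Ancestors of K (commits reachable by following parents): {A, J, K, L, N, Q}.
A is in that set, so it is an ancestor of K.

Yes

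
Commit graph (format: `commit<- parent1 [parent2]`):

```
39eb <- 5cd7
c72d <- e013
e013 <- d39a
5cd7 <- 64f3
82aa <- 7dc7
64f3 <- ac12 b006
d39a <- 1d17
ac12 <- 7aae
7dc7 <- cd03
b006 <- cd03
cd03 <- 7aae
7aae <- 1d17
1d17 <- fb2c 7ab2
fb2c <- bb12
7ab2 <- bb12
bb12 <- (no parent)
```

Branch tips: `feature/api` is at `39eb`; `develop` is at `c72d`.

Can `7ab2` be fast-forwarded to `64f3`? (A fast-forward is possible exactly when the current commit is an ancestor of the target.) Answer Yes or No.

A fast-forward from 7ab2 to 64f3 is possible iff 7ab2 is an ancestor of 64f3.
Ancestors of 64f3: {1d17, 64f3, 7aae, 7ab2, ac12, b006, bb12, cd03, fb2c}.
7ab2 is among them, so fast-forward is possible.

Yes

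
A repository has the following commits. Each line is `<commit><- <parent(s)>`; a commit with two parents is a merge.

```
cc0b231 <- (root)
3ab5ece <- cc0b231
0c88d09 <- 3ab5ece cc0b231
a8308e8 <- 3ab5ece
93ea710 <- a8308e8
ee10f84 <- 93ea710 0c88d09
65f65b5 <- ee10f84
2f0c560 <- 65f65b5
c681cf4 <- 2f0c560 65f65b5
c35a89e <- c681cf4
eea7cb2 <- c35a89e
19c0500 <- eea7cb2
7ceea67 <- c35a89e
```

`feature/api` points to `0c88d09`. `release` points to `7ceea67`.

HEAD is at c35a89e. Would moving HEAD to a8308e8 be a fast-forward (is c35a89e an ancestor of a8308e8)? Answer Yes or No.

No

A fast-forward from c35a89e to a8308e8 is possible iff c35a89e is an ancestor of a8308e8.
Ancestors of a8308e8: {3ab5ece, a8308e8, cc0b231}.
c35a89e is not among them, so fast-forward is not possible.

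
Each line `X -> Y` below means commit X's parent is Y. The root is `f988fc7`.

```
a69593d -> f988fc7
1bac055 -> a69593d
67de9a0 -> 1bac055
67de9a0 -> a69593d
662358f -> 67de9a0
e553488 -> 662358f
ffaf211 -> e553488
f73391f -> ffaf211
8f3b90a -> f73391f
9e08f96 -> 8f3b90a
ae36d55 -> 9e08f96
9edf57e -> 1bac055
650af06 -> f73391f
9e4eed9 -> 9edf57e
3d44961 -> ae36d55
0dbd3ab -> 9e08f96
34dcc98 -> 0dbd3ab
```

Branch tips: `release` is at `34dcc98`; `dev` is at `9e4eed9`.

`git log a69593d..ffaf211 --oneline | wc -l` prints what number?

Reachable from ffaf211: {1bac055, 662358f, 67de9a0, a69593d, e553488, f988fc7, ffaf211}.
Reachable from a69593d: {a69593d, f988fc7}.
In ffaf211's history but not a69593d's: {1bac055, 662358f, 67de9a0, e553488, ffaf211} — 5 commits.

5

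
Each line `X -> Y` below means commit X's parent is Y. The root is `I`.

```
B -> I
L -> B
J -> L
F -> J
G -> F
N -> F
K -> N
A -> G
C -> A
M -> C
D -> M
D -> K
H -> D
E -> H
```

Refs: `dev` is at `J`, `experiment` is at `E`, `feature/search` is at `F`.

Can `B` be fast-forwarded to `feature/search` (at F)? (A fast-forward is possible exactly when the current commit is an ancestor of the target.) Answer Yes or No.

A fast-forward from B to F is possible iff B is an ancestor of F.
Ancestors of F: {B, F, I, J, L}.
B is among them, so fast-forward is possible.

Yes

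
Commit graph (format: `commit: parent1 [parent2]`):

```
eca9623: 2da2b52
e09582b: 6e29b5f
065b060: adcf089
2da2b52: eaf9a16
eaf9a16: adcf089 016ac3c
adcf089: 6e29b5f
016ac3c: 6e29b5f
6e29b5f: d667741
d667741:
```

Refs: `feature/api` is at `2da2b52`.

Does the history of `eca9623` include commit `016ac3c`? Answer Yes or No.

Ancestors of eca9623 (commits reachable by following parents): {016ac3c, 2da2b52, 6e29b5f, adcf089, d667741, eaf9a16, eca9623}.
016ac3c is in that set, so it is an ancestor of eca9623.

Yes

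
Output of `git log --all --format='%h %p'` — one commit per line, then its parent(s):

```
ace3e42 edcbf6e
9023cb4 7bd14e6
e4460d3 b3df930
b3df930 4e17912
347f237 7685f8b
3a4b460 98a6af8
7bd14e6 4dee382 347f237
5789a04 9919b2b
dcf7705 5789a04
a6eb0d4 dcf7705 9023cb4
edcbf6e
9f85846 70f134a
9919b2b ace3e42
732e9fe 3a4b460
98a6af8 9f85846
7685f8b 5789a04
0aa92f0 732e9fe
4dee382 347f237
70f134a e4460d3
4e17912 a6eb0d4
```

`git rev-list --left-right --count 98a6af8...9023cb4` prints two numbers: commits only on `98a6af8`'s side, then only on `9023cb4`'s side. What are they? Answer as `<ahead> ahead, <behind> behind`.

Reachable from 98a6af8: {347f237, 4dee382, 4e17912, 5789a04, 70f134a, 7685f8b, 7bd14e6, 9023cb4, 98a6af8, 9919b2b, 9f85846, a6eb0d4, ace3e42, b3df930, dcf7705, e4460d3, edcbf6e}.
Reachable from 9023cb4: {347f237, 4dee382, 5789a04, 7685f8b, 7bd14e6, 9023cb4, 9919b2b, ace3e42, edcbf6e}.
Only in 98a6af8's history (ahead): {4e17912, 70f134a, 98a6af8, 9f85846, a6eb0d4, b3df930, dcf7705, e4460d3} — 8.
Only in 9023cb4's history (behind): {} — 0.

8 ahead, 0 behind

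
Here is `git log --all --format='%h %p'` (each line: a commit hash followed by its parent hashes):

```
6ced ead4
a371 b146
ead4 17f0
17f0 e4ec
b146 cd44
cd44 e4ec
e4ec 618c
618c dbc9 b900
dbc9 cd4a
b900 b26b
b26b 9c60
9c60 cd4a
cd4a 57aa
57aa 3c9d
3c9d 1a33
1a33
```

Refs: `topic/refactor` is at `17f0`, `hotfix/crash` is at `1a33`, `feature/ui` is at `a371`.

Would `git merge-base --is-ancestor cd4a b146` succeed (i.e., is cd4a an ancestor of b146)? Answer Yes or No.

Ancestors of b146 (commits reachable by following parents): {1a33, 3c9d, 57aa, 618c, 9c60, b146, b26b, b900, cd44, cd4a, dbc9, e4ec}.
cd4a is in that set, so it is an ancestor of b146.

Yes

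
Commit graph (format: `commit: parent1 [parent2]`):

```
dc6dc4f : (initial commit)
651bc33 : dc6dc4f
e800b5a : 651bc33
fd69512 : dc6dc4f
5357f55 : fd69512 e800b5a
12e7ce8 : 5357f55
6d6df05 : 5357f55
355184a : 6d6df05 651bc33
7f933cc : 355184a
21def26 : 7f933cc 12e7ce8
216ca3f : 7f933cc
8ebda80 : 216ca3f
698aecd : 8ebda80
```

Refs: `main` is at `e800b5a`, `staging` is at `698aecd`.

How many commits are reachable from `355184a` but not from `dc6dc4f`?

6

Reachable from 355184a: {355184a, 5357f55, 651bc33, 6d6df05, dc6dc4f, e800b5a, fd69512}.
Reachable from dc6dc4f: {dc6dc4f}.
In 355184a's history but not dc6dc4f's: {355184a, 5357f55, 651bc33, 6d6df05, e800b5a, fd69512} — 6 commits.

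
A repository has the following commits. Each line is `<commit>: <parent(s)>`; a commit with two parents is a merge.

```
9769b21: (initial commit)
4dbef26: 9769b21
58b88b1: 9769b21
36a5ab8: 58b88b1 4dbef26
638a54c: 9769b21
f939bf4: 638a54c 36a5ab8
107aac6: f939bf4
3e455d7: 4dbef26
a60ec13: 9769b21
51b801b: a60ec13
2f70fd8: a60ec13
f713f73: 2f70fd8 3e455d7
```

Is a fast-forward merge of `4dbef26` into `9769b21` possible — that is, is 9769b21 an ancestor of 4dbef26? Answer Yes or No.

A fast-forward from 9769b21 to 4dbef26 is possible iff 9769b21 is an ancestor of 4dbef26.
Ancestors of 4dbef26: {4dbef26, 9769b21}.
9769b21 is among them, so fast-forward is possible.

Yes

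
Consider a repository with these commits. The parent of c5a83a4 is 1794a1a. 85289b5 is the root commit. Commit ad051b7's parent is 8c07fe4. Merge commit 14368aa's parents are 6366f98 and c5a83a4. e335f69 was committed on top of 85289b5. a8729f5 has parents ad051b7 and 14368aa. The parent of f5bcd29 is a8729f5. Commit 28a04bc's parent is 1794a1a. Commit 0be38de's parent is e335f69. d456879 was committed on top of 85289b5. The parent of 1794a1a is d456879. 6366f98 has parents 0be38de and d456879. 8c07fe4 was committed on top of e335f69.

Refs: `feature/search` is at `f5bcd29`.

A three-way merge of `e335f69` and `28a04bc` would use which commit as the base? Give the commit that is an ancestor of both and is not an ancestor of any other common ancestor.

85289b5

Ancestors of e335f69: {85289b5, e335f69}.
Ancestors of 28a04bc: {1794a1a, 28a04bc, 85289b5, d456879}.
Common ancestors: {85289b5}.
The only common ancestor is 85289b5, so it is the merge base.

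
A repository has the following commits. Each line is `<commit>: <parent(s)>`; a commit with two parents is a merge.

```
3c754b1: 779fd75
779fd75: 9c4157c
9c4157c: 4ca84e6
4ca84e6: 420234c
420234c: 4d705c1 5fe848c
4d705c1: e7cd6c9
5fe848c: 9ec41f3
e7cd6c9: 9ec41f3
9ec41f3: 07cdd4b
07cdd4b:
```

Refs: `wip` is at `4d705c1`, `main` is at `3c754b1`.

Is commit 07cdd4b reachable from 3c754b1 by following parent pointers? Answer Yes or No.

Yes

Ancestors of 3c754b1 (commits reachable by following parents): {07cdd4b, 3c754b1, 420234c, 4ca84e6, 4d705c1, 5fe848c, 779fd75, 9c4157c, 9ec41f3, e7cd6c9}.
07cdd4b is in that set, so it is an ancestor of 3c754b1.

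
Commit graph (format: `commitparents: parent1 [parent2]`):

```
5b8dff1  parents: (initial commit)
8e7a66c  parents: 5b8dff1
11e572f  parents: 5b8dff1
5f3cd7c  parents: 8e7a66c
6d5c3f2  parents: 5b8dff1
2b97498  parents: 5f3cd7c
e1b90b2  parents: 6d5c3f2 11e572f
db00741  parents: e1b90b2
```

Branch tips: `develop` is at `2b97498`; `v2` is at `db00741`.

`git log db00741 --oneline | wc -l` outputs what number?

5

Walking parent pointers from db00741: reachable set = {11e572f, 5b8dff1, 6d5c3f2, db00741, e1b90b2}.
That is 5 commits.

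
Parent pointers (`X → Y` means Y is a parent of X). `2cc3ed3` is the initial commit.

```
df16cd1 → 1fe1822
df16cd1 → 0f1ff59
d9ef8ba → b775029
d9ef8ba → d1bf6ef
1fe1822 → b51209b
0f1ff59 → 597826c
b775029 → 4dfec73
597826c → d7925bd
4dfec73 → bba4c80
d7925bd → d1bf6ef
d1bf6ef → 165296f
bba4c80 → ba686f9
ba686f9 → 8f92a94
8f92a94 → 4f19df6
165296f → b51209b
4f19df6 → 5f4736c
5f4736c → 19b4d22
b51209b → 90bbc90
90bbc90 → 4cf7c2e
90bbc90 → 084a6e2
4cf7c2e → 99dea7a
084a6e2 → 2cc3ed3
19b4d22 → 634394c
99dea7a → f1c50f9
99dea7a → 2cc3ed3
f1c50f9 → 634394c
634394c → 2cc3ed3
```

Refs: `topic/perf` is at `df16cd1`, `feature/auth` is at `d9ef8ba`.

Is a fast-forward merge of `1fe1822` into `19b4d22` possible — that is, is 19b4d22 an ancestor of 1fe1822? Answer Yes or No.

No

A fast-forward from 19b4d22 to 1fe1822 is possible iff 19b4d22 is an ancestor of 1fe1822.
Ancestors of 1fe1822: {084a6e2, 1fe1822, 2cc3ed3, 4cf7c2e, 634394c, 90bbc90, 99dea7a, b51209b, f1c50f9}.
19b4d22 is not among them, so fast-forward is not possible.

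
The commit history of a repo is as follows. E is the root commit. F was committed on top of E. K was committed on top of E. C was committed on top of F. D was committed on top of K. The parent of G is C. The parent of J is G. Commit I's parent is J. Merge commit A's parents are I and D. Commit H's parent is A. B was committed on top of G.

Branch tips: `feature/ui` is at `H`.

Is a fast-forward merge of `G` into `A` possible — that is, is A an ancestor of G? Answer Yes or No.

A fast-forward from A to G is possible iff A is an ancestor of G.
Ancestors of G: {C, E, F, G}.
A is not among them, so fast-forward is not possible.

No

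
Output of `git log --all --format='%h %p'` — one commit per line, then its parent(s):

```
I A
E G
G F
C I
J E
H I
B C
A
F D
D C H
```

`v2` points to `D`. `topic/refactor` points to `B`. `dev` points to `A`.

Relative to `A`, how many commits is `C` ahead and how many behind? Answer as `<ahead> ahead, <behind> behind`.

Reachable from C: {A, C, I}.
Reachable from A: {A}.
Only in C's history (ahead): {C, I} — 2.
Only in A's history (behind): {} — 0.

2 ahead, 0 behind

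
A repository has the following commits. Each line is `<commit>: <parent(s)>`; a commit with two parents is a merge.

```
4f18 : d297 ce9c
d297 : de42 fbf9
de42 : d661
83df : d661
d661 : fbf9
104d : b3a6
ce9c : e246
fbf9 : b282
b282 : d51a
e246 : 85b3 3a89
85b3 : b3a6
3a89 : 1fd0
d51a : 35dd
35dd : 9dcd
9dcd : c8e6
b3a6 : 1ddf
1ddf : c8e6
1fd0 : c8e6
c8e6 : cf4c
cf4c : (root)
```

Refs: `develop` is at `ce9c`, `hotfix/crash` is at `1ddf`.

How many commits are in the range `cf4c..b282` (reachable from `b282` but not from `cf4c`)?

Reachable from b282: {35dd, 9dcd, b282, c8e6, cf4c, d51a}.
Reachable from cf4c: {cf4c}.
In b282's history but not cf4c's: {35dd, 9dcd, b282, c8e6, d51a} — 5 commits.

5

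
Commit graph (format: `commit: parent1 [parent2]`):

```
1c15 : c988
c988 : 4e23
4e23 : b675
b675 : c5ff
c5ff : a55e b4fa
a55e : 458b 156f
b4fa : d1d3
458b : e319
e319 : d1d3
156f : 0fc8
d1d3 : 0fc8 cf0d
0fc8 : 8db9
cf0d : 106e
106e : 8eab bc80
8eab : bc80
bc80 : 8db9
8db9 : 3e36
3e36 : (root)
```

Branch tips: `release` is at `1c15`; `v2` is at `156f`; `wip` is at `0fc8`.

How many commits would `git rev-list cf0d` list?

Walking parent pointers from cf0d: reachable set = {106e, 3e36, 8db9, 8eab, bc80, cf0d}.
That is 6 commits.

6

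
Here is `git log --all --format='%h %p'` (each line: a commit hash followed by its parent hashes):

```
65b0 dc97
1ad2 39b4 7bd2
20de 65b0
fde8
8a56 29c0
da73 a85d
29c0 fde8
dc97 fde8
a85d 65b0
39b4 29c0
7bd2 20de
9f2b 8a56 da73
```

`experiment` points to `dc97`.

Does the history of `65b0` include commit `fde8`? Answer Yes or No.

Ancestors of 65b0 (commits reachable by following parents): {65b0, dc97, fde8}.
fde8 is in that set, so it is an ancestor of 65b0.

Yes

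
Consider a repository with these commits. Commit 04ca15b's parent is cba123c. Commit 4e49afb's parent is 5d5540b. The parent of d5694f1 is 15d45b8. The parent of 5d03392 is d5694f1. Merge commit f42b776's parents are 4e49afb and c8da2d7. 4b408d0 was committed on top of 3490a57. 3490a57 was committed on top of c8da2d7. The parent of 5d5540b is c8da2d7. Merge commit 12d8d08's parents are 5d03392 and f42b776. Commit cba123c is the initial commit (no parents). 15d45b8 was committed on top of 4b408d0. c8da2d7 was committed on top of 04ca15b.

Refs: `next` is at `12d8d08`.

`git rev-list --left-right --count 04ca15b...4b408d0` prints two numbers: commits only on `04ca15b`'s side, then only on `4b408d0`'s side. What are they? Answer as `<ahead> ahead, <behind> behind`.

Reachable from 04ca15b: {04ca15b, cba123c}.
Reachable from 4b408d0: {04ca15b, 3490a57, 4b408d0, c8da2d7, cba123c}.
Only in 04ca15b's history (ahead): {} — 0.
Only in 4b408d0's history (behind): {3490a57, 4b408d0, c8da2d7} — 3.

0 ahead, 3 behind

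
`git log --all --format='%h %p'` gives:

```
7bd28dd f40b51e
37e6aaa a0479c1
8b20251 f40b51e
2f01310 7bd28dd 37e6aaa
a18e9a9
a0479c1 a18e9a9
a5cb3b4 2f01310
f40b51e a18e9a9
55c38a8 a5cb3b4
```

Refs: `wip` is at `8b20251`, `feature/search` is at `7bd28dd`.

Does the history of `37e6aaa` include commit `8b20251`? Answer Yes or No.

No

Ancestors of 37e6aaa: {37e6aaa, a0479c1, a18e9a9}.
8b20251 is not in that set, so it is not an ancestor of 37e6aaa.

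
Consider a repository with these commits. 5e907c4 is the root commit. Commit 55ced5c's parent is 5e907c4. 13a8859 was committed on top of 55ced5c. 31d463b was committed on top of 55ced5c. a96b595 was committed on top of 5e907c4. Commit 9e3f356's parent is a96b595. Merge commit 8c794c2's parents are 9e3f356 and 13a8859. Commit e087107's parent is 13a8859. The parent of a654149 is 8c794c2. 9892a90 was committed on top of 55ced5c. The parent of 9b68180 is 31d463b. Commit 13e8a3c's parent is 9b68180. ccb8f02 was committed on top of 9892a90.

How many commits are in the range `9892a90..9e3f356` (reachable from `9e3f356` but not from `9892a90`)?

2

Reachable from 9e3f356: {5e907c4, 9e3f356, a96b595}.
Reachable from 9892a90: {55ced5c, 5e907c4, 9892a90}.
In 9e3f356's history but not 9892a90's: {9e3f356, a96b595} — 2 commits.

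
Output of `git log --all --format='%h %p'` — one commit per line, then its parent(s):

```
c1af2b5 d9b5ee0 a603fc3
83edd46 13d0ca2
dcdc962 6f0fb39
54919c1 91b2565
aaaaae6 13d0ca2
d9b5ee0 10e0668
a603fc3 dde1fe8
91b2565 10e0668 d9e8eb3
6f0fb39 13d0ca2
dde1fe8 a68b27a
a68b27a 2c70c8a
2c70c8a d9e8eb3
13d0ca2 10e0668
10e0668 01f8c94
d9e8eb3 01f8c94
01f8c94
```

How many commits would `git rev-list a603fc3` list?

Walking parent pointers from a603fc3: reachable set = {01f8c94, 2c70c8a, a603fc3, a68b27a, d9e8eb3, dde1fe8}.
That is 6 commits.

6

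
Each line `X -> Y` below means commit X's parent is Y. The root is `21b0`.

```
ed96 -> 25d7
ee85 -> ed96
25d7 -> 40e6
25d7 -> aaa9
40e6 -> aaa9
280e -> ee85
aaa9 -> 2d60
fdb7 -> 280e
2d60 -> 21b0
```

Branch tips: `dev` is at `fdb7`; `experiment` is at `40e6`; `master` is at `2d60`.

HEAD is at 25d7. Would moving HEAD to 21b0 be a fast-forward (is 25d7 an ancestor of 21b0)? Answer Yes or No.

A fast-forward from 25d7 to 21b0 is possible iff 25d7 is an ancestor of 21b0.
Ancestors of 21b0: {21b0}.
25d7 is not among them, so fast-forward is not possible.

No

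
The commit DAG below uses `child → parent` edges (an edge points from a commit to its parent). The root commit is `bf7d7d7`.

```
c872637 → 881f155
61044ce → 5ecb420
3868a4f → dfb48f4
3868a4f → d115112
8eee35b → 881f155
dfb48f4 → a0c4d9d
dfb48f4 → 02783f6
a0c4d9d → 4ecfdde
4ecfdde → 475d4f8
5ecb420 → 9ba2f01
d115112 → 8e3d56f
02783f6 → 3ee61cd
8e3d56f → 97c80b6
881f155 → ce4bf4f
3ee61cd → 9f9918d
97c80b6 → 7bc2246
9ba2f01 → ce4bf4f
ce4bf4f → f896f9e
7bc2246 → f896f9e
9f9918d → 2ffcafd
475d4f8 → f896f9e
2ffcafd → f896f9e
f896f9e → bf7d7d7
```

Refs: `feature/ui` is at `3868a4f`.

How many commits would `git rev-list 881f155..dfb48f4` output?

Reachable from dfb48f4: {02783f6, 2ffcafd, 3ee61cd, 475d4f8, 4ecfdde, 9f9918d, a0c4d9d, bf7d7d7, dfb48f4, f896f9e}.
Reachable from 881f155: {881f155, bf7d7d7, ce4bf4f, f896f9e}.
In dfb48f4's history but not 881f155's: {02783f6, 2ffcafd, 3ee61cd, 475d4f8, 4ecfdde, 9f9918d, a0c4d9d, dfb48f4} — 8 commits.

8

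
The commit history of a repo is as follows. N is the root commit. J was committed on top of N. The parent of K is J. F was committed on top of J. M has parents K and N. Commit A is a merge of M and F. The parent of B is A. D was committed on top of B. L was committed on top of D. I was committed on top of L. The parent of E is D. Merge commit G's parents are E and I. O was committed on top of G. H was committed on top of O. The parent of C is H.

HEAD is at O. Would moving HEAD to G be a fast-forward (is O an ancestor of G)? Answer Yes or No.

A fast-forward from O to G is possible iff O is an ancestor of G.
Ancestors of G: {A, B, D, E, F, G, I, J, K, L, M, N}.
O is not among them, so fast-forward is not possible.

No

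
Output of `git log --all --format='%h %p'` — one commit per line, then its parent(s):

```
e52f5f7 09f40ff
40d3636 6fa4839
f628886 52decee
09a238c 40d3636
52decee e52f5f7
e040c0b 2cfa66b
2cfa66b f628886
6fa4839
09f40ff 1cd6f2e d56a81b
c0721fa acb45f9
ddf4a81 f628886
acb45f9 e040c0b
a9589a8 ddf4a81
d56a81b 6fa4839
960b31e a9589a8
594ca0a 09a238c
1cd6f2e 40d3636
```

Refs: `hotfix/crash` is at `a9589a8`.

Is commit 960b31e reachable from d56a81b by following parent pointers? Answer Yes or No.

Ancestors of d56a81b: {6fa4839, d56a81b}.
960b31e is not in that set, so it is not an ancestor of d56a81b.

No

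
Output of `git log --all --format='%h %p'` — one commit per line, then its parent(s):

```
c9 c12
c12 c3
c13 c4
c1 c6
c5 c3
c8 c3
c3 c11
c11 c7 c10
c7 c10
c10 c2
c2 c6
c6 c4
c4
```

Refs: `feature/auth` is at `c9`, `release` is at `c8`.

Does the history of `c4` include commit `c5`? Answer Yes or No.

No

Ancestors of c4: {c4}.
c5 is not in that set, so it is not an ancestor of c4.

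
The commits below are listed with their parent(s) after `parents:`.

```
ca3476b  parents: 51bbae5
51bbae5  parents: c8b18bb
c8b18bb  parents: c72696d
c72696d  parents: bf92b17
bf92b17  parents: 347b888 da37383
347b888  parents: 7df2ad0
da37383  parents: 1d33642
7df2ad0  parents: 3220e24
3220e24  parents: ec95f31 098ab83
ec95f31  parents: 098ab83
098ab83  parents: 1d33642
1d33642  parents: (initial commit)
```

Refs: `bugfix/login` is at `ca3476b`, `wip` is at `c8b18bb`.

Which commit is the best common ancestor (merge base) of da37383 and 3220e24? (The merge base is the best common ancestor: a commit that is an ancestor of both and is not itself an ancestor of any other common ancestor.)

Ancestors of da37383: {1d33642, da37383}.
Ancestors of 3220e24: {098ab83, 1d33642, 3220e24, ec95f31}.
Common ancestors: {1d33642}.
The only common ancestor is 1d33642, so it is the merge base.

1d33642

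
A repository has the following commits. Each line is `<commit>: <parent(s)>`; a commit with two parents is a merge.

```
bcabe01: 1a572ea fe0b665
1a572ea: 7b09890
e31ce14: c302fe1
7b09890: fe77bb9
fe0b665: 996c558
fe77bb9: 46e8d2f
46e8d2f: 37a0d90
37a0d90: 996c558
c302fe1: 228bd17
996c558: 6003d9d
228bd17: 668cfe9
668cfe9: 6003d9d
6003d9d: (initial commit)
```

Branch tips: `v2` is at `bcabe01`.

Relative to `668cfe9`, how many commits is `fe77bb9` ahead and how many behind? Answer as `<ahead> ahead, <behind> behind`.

4 ahead, 1 behind

Reachable from fe77bb9: {37a0d90, 46e8d2f, 6003d9d, 996c558, fe77bb9}.
Reachable from 668cfe9: {6003d9d, 668cfe9}.
Only in fe77bb9's history (ahead): {37a0d90, 46e8d2f, 996c558, fe77bb9} — 4.
Only in 668cfe9's history (behind): {668cfe9} — 1.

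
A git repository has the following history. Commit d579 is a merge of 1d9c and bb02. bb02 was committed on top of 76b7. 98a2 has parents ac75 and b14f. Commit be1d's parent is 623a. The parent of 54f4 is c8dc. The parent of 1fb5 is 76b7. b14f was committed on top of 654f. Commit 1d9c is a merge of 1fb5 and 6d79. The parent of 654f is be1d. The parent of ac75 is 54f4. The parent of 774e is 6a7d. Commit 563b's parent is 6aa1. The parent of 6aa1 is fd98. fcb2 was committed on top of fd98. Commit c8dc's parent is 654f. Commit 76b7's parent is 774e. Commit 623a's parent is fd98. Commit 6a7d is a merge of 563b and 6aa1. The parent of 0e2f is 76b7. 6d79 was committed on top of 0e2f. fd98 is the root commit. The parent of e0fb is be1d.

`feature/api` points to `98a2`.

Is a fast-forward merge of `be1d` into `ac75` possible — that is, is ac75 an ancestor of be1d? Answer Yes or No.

A fast-forward from ac75 to be1d is possible iff ac75 is an ancestor of be1d.
Ancestors of be1d: {623a, be1d, fd98}.
ac75 is not among them, so fast-forward is not possible.

No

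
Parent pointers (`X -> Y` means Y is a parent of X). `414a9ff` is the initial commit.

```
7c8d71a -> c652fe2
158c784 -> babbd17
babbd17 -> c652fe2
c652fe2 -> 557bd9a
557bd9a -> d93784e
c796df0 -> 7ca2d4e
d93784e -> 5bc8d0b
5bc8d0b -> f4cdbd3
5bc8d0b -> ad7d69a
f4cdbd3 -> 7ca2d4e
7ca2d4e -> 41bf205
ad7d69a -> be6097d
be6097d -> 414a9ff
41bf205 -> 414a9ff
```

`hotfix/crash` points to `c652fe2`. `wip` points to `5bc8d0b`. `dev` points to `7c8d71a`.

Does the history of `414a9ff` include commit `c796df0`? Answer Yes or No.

No

Ancestors of 414a9ff: {414a9ff}.
c796df0 is not in that set, so it is not an ancestor of 414a9ff.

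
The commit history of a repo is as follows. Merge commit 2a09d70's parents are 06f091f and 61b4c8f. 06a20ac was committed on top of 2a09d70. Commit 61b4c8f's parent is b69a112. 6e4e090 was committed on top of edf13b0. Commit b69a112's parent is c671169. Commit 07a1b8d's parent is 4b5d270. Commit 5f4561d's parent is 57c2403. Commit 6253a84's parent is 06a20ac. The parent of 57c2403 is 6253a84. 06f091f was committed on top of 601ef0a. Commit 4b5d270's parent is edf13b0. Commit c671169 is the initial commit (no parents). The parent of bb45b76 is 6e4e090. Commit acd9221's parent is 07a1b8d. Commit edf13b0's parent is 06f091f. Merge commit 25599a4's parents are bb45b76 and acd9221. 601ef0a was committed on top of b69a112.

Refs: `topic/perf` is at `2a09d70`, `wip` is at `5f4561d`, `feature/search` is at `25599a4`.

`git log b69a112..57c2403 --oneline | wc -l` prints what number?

7

Reachable from 57c2403: {06a20ac, 06f091f, 2a09d70, 57c2403, 601ef0a, 61b4c8f, 6253a84, b69a112, c671169}.
Reachable from b69a112: {b69a112, c671169}.
In 57c2403's history but not b69a112's: {06a20ac, 06f091f, 2a09d70, 57c2403, 601ef0a, 61b4c8f, 6253a84} — 7 commits.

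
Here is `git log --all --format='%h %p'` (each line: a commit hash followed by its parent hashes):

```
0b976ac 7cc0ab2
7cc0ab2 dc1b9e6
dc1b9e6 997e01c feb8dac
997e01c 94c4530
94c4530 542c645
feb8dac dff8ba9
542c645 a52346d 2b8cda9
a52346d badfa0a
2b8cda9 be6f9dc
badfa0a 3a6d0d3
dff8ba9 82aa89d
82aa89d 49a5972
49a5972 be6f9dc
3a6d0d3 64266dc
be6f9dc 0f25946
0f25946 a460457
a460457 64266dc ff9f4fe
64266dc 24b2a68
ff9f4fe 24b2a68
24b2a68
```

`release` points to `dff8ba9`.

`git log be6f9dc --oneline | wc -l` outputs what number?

6

Walking parent pointers from be6f9dc: reachable set = {0f25946, 24b2a68, 64266dc, a460457, be6f9dc, ff9f4fe}.
That is 6 commits.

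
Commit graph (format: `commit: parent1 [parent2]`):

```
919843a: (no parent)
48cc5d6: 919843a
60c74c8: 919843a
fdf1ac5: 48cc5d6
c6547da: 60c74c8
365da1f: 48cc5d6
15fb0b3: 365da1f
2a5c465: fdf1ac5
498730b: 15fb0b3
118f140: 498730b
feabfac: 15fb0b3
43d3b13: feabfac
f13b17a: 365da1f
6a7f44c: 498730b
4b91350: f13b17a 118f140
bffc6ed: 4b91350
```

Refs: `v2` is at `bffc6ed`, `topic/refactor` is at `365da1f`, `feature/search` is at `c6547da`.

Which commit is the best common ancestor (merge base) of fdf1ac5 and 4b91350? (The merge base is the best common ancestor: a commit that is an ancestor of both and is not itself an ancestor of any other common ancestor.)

Ancestors of fdf1ac5: {48cc5d6, 919843a, fdf1ac5}.
Ancestors of 4b91350: {118f140, 15fb0b3, 365da1f, 48cc5d6, 498730b, 4b91350, 919843a, f13b17a}.
Common ancestors: {48cc5d6, 919843a}.
Among these, 48cc5d6 is not an ancestor of any other common ancestor — it is the merge base.

48cc5d6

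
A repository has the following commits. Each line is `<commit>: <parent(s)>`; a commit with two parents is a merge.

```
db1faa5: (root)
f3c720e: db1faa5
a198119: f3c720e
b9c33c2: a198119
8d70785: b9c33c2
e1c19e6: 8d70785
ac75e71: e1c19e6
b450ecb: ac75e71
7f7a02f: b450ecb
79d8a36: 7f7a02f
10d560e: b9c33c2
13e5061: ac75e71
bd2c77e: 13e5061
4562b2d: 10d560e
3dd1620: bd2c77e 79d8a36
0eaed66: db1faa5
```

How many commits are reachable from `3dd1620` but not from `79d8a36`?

3

Reachable from 3dd1620: {13e5061, 3dd1620, 79d8a36, 7f7a02f, 8d70785, a198119, ac75e71, b450ecb, b9c33c2, bd2c77e, db1faa5, e1c19e6, f3c720e}.
Reachable from 79d8a36: {79d8a36, 7f7a02f, 8d70785, a198119, ac75e71, b450ecb, b9c33c2, db1faa5, e1c19e6, f3c720e}.
In 3dd1620's history but not 79d8a36's: {13e5061, 3dd1620, bd2c77e} — 3 commits.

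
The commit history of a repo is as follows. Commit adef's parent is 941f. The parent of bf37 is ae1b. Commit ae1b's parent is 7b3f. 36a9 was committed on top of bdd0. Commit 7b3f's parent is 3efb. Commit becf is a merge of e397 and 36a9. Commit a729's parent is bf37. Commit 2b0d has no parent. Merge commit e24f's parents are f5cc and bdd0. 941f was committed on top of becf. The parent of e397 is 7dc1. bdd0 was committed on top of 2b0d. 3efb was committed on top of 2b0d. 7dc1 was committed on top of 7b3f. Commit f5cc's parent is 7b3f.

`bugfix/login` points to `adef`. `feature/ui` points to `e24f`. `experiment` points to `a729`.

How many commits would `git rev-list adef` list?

Walking parent pointers from adef: reachable set = {2b0d, 36a9, 3efb, 7b3f, 7dc1, 941f, adef, bdd0, becf, e397}.
That is 10 commits.

10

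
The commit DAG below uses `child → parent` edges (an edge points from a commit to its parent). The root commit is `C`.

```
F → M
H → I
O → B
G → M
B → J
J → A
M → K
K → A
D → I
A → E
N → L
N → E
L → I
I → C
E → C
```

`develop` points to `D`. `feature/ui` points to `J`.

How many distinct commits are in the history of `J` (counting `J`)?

4

Walking parent pointers from J: reachable set = {A, C, E, J}.
That is 4 commits.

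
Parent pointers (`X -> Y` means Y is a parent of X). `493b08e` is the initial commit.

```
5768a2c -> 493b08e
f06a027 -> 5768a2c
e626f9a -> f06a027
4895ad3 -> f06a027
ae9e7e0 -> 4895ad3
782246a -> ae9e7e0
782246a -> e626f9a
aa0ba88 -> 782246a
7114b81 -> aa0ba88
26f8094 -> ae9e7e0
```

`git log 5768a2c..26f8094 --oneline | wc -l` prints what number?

Reachable from 26f8094: {26f8094, 4895ad3, 493b08e, 5768a2c, ae9e7e0, f06a027}.
Reachable from 5768a2c: {493b08e, 5768a2c}.
In 26f8094's history but not 5768a2c's: {26f8094, 4895ad3, ae9e7e0, f06a027} — 4 commits.

4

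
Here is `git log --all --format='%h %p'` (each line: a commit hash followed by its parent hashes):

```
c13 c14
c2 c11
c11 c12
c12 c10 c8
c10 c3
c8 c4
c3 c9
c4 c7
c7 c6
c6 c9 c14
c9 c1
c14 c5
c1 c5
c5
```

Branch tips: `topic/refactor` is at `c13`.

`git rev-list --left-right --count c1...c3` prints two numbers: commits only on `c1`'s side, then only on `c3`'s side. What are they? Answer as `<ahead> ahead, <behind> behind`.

Reachable from c1: {c1, c5}.
Reachable from c3: {c1, c3, c5, c9}.
Only in c1's history (ahead): {} — 0.
Only in c3's history (behind): {c3, c9} — 2.

0 ahead, 2 behind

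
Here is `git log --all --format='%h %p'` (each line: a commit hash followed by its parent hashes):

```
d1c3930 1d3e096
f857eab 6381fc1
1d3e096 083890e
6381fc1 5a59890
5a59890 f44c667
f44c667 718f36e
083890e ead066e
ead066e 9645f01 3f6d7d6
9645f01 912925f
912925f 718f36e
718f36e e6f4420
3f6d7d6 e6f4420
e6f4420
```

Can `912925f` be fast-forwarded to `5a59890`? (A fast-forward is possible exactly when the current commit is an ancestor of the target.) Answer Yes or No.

No

A fast-forward from 912925f to 5a59890 is possible iff 912925f is an ancestor of 5a59890.
Ancestors of 5a59890: {5a59890, 718f36e, e6f4420, f44c667}.
912925f is not among them, so fast-forward is not possible.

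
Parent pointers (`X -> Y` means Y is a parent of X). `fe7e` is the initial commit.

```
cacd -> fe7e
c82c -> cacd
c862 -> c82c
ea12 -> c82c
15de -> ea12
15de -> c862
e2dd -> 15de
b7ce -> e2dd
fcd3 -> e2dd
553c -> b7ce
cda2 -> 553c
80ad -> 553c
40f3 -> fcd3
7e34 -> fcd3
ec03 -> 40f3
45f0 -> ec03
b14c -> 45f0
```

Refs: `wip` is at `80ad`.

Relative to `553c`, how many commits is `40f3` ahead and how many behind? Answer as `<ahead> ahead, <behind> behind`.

Reachable from 40f3: {15de, 40f3, c82c, c862, cacd, e2dd, ea12, fcd3, fe7e}.
Reachable from 553c: {15de, 553c, b7ce, c82c, c862, cacd, e2dd, ea12, fe7e}.
Only in 40f3's history (ahead): {40f3, fcd3} — 2.
Only in 553c's history (behind): {553c, b7ce} — 2.

2 ahead, 2 behind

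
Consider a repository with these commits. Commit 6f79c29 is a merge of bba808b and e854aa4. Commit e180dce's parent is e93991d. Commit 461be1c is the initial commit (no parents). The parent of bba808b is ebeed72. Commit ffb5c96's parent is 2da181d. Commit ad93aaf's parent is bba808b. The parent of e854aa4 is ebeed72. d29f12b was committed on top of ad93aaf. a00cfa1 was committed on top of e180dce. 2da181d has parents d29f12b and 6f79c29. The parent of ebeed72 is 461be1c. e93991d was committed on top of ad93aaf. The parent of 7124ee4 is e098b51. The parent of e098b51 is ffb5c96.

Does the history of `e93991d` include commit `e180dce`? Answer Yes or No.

Ancestors of e93991d: {461be1c, ad93aaf, bba808b, e93991d, ebeed72}.
e180dce is not in that set, so it is not an ancestor of e93991d.

No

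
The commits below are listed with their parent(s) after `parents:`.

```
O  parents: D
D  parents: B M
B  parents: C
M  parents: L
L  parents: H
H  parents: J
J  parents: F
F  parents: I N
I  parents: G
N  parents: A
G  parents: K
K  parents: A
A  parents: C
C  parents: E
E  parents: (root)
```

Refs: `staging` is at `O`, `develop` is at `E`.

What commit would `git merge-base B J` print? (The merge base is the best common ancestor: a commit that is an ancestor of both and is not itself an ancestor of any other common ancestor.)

Ancestors of B: {B, C, E}.
Ancestors of J: {A, C, E, F, G, I, J, K, N}.
Common ancestors: {C, E}.
Among these, C is not an ancestor of any other common ancestor — it is the merge base.

C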